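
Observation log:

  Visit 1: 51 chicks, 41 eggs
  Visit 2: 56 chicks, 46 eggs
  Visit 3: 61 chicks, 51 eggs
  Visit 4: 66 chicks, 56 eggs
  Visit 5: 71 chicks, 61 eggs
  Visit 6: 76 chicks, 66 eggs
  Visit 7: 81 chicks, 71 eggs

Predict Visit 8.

Chicks: +5 each step, so 51, 56, 61, 66, 71, 76, 81 → 86.
Eggs — always 10 less than the chicks: 41, 46, 51, 56, 61, 66, 71 → 76.
Combining the parts gives 86 chicks, 76 eggs.

86 chicks, 76 eggs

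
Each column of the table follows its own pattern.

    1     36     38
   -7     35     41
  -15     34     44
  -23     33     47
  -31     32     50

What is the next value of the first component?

-39

First component: −8 each step; 1, -7, -15, -23, -31 → -39.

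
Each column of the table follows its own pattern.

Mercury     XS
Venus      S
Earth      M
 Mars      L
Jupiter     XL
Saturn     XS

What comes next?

Planet: Mercury, Venus, Earth, Mars, Jupiter, Saturn → Uranus (runs through the planets Mercury→Neptune).
Size — repeats XS → S → M → L → XL: XS, S, M, L, XL, XS → S.
Putting it together: Uranus  S.

Uranus  S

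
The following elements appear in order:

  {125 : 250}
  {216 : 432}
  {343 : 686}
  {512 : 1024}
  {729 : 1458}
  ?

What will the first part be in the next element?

1000

First part: 125, 216, 343, 512, 729 → 1000 (perfect cubes: 5³, 6³, 7³, …).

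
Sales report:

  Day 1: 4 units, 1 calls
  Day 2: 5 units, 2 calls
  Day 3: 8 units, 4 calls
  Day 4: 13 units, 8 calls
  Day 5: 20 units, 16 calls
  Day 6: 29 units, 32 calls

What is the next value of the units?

40

Units: 4, 5, 8, 13, 20, 29 → 40 (differences are 1, 3, 5, … (increasing by 2 each time)).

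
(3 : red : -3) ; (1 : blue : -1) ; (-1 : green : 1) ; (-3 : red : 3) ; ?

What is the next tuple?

(-5 : blue : 5)

First entry: −2 each step; 3, 1, -1, -3 → -5.
Colour — repeats red → blue → green: red, blue, green, red → blue.
Third entry — always the negative of the first entry: -3, -1, 1, 3 → 5.
So the next tuple is (-5 : blue : 5).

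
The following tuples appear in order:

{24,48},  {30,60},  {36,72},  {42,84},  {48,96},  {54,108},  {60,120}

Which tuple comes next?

{66,132}

First entry — +6 each step: 24, 30, 36, 42, 48, 54, 60 → 66.
Second entry: always 2 × the first entry, so 48, 60, 72, 84, 96, 108, 120 → 132.
Putting it together: {66,132}.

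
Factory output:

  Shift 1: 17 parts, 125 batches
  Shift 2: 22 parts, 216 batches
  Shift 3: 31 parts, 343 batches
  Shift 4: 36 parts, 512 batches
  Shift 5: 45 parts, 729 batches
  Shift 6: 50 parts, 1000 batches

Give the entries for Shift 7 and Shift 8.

For the parts, alternating steps +5, +9, +5, +9, …: 17, 22, 31, 36, 45, 50 → 59 → 64.
Batches: perfect cubes: 5³, 6³, 7³, …; 125, 216, 343, 512, 729, 1000 → 1331 → 1728.
So the next two rows are 59 parts, 1331 batches and 64 parts, 1728 batches.

59 parts, 1331 batches; 64 parts, 1728 batches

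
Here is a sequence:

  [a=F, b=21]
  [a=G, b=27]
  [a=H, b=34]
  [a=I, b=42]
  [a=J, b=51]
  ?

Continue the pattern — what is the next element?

[a=K, b=61]

For the a, letters move forward 1 place in the alphabet: F, G, H, I, J → K.
B — differences are 6, 7, 8, … (increasing by 1 each time): 21, 27, 34, 42, 51 → 61.
So the next element is [a=K, b=61].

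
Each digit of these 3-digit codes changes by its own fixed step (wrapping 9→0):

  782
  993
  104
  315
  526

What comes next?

First digit: 7, 9, 1, 3, 5 → 7 (+2 each step, mod 10).
Second digit: +1 each step, mod 10, so 8, 9, 0, 1, 2 → 3.
Third digit goes 2, 3, 4, 5, 6 → 7 (+1 each step, mod 10).
Putting it together: 737.

737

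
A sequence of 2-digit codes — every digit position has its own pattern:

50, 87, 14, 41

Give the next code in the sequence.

78

For the first digit, +3 each step, mod 10: 5, 8, 1, 4 → 7.
Second digit: −3 each step, mod 10, so 0, 7, 4, 1 → 8.
Combining the parts gives 78.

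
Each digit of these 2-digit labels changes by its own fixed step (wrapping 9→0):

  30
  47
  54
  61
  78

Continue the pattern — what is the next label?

First digit: 3, 4, 5, 6, 7 → 8 (+1 each step, mod 10).
Second digit — −3 each step, mod 10: 0, 7, 4, 1, 8 → 5.
Combining the parts gives 85.

85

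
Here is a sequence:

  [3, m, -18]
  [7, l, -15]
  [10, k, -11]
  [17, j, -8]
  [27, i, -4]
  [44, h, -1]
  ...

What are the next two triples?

First entry: each term is the sum of the two before it, so 3, 7, 10, 17, 27, 44 → 71 → 115.
For the letter, letters move back 1 place in the alphabet: m, l, k, j, i, h → g → f.
Third entry: alternating steps +3, +4, +3, +4, …; -18, -15, -11, -8, -4, -1 → 3 → 6.
So the next two triples are [71, g, 3] and [115, f, 6].

[71, g, 3], [115, f, 6]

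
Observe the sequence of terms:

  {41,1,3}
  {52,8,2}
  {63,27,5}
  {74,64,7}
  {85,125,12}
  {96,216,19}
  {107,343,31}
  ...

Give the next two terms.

First part: +11 each step, so 41, 52, 63, 74, 85, 96, 107 → 118 → 129.
Second part: 1, 8, 27, 64, 125, 216, 343 → 512 → 729 (perfect cubes: 1³, 2³, 3³, …).
Third part: each term is the sum of the two before it; 3, 2, 5, 7, 12, 19, 31 → 50 → 81.
So the next two terms are {118,512,50} and {129,729,81}.

{118,512,50}, {129,729,81}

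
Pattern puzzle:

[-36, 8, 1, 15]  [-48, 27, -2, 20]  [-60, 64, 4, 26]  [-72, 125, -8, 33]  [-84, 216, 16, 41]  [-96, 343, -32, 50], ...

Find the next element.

First coordinate goes -36, -48, -60, -72, -84, -96 → -108 (−12 each step).
For the second coordinate, perfect cubes: 2³, 3³, 4³, …: 8, 27, 64, 125, 216, 343 → 512.
Third coordinate: ×(-2) each step, so 1, -2, 4, -8, 16, -32 → 64.
Fourth coordinate goes 15, 20, 26, 33, 41, 50 → 60 (differences are 5, 6, 7, … (increasing by 1 each time)).
Combining the parts gives [-108, 512, 64, 60].

[-108, 512, 64, 60]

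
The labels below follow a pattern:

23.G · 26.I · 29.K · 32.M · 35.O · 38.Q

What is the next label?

First component goes 23, 26, 29, 32, 35, 38 → 41 (+3 each step).
Letter: letters move forward 2 places in the alphabet; G, I, K, M, O, Q → S.
Putting it together: 41.S.

41.S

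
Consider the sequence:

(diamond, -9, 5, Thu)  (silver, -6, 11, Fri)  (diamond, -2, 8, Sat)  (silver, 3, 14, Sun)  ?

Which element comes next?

Rank: diamond, silver, diamond, silver → diamond (alternates diamond ↔ silver).
For the second entry, differences are 3, 4, 5, … (increasing by 1 each time): -9, -6, -2, 3 → 9.
Third entry: 5, 11, 8, 14 → 11 (alternating steps +6, −3, +6, −3, …).
Day — runs through the weekdays Mon→Sun: Thu, Fri, Sat, Sun → Mon.
So the next element is (diamond, 9, 11, Mon).

(diamond, 9, 11, Mon)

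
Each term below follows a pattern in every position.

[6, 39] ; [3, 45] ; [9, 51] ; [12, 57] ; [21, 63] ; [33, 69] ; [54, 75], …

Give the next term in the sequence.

First slot: each term is the sum of the two before it, so 6, 3, 9, 12, 21, 33, 54 → 87.
Second slot goes 39, 45, 51, 57, 63, 69, 75 → 81 (+6 each step).
Combining the parts gives [87, 81].

[87, 81]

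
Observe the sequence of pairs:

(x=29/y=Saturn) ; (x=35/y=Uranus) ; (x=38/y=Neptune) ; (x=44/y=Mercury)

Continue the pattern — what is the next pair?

(x=47/y=Venus)

X: alternating steps +6, +3, +6, +3, …; 29, 35, 38, 44 → 47.
Y: runs through the planets Mercury→Neptune; Saturn, Uranus, Neptune, Mercury → Venus.
Putting it together: (x=47/y=Venus).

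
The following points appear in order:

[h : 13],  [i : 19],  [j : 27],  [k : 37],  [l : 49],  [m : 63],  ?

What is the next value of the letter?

Letter: letters move forward 1 place in the alphabet, so h, i, j, k, l, m → n.
Second slot — differences are 6, 8, 10, … (increasing by 2 each time): 13, 19, 27, 37, 49, 63 → 79.

n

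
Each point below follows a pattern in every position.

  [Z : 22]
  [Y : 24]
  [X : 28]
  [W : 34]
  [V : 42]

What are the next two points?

[U : 52], [T : 64]

For the letter, letters move back 1 place in the alphabet: Z, Y, X, W, V → U → T.
Second coordinate: differences are 2, 4, 6, … (increasing by 2 each time); 22, 24, 28, 34, 42 → 52 → 64.
So the next two points are [U : 52] and [T : 64].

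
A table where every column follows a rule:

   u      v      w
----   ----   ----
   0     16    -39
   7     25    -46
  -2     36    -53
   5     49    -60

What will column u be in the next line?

Column u — alternating steps +7, −9, +7, −9, …: 0, 7, -2, 5 → -4.

-4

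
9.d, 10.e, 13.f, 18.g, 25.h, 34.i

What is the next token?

For the first component, differences are 1, 3, 5, … (increasing by 2 each time): 9, 10, 13, 18, 25, 34 → 45.
For the letter, letters move forward 1 place in the alphabet: d, e, f, g, h, i → j.
So the next token is 45.j.

45.j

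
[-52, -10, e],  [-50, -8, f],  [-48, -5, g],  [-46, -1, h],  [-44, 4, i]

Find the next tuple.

[-42, 10, j]

First component — +2 each step: -52, -50, -48, -46, -44 → -42.
For the second component, differences are 2, 3, 4, … (increasing by 1 each time): -10, -8, -5, -1, 4 → 10.
For the letter, letters move forward 1 place in the alphabet: e, f, g, h, i → j.
Putting it together: [-42, 10, j].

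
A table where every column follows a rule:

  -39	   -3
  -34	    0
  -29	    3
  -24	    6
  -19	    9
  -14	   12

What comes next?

-9  15

First component: -39, -34, -29, -24, -19, -14 → -9 (+5 each step).
Second component: +3 each step; -3, 0, 3, 6, 9, 12 → 15.
Putting it together: -9  15.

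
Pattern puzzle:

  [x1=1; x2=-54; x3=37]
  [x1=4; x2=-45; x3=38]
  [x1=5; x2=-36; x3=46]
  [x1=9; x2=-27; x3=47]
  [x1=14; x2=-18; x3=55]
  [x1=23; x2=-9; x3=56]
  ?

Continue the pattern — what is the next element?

X1 — each term is the sum of the two before it: 1, 4, 5, 9, 14, 23 → 37.
X2 — +9 each step: -54, -45, -36, -27, -18, -9 → 0.
X3 goes 37, 38, 46, 47, 55, 56 → 64 (alternating steps +1, +8, +1, +8, …).
Combining the parts gives [x1=37; x2=0; x3=64].

[x1=37; x2=0; x3=64]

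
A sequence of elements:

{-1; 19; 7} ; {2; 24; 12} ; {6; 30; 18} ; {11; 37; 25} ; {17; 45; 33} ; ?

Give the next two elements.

First coordinate: differences are 3, 4, 5, … (increasing by 1 each time); -1, 2, 6, 11, 17 → 24 → 32.
Second coordinate goes 19, 24, 30, 37, 45 → 54 → 64 (differences are 5, 6, 7, … (increasing by 1 each time)).
Third coordinate goes 7, 12, 18, 25, 33 → 42 → 52 (always 12 less than the second coordinate).
So the next two elements are {24; 54; 42} and {32; 64; 52}.

{24; 54; 42}, {32; 64; 52}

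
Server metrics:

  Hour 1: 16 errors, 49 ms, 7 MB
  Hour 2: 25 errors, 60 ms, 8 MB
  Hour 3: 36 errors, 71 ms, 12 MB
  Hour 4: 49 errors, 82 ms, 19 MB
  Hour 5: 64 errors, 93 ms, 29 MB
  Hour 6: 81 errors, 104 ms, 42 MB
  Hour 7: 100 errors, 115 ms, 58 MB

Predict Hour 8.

121 errors, 126 ms, 77 MB

Errors goes 16, 25, 36, 49, 64, 81, 100 → 121 (perfect squares: 4², 5², 6², …).
Ms: +11 each step; 49, 60, 71, 82, 93, 104, 115 → 126.
MB — differences are 1, 4, 7, … (increasing by 3 each time): 7, 8, 12, 19, 29, 42, 58 → 77.
Combining the parts gives 121 errors, 126 ms, 77 MB.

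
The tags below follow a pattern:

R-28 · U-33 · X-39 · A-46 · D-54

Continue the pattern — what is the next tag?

Letter — letters move forward 3 places in the alphabet, wrapping Z→A: R, U, X, A, D → G.
Second component: differences are 5, 6, 7, … (increasing by 1 each time); 28, 33, 39, 46, 54 → 63.
Combining the parts gives G-63.

G-63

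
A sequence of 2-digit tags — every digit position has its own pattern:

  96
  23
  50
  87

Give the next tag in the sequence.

First digit: +3 each step, mod 10; 9, 2, 5, 8 → 1.
Second digit goes 6, 3, 0, 7 → 4 (−3 each step, mod 10).
Putting it together: 14.

14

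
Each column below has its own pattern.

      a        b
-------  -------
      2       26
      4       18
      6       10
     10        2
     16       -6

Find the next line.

26  -14

Column a: each term is the sum of the two before it; 2, 4, 6, 10, 16 → 26.
Column b: 26, 18, 10, 2, -6 → -14 (−8 each step).
Combining the parts gives 26  -14.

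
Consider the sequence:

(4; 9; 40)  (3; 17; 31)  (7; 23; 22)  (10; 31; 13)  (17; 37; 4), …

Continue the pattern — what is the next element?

(27; 45; -5)

First coordinate — each term is the sum of the two before it: 4, 3, 7, 10, 17 → 27.
Second coordinate: alternating steps +8, +6, +8, +6, …, so 9, 17, 23, 31, 37 → 45.
Third coordinate: −9 each step, so 40, 31, 22, 13, 4 → -5.
So the next element is (27; 45; -5).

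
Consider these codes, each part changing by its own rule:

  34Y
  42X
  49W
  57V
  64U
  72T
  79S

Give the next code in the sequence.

First component — alternating steps +8, +7, +8, +7, …: 34, 42, 49, 57, 64, 72, 79 → 87.
For the letter, letters move back 1 place in the alphabet: Y, X, W, V, U, T, S → R.
Putting it together: 87R.

87R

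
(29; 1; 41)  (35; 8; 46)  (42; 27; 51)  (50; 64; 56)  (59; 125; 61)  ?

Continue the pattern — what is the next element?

(69; 216; 66)

First slot: differences are 6, 7, 8, … (increasing by 1 each time), so 29, 35, 42, 50, 59 → 69.
Second slot: perfect cubes: 1³, 2³, 3³, …, so 1, 8, 27, 64, 125 → 216.
Third slot: +5 each step; 41, 46, 51, 56, 61 → 66.
Combining the parts gives (69; 216; 66).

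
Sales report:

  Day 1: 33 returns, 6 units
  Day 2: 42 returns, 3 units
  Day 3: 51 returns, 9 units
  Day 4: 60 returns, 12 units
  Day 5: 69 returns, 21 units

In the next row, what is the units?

33

Units: each term is the sum of the two before it; 6, 3, 9, 12, 21 → 33.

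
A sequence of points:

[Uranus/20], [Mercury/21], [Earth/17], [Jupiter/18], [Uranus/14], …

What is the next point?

Planet — repeats Uranus → Mercury → Earth → Jupiter: Uranus, Mercury, Earth, Jupiter, Uranus → Mercury.
Second value: alternating steps +1, −4, +1, −4, …; 20, 21, 17, 18, 14 → 15.
So the next point is [Mercury/15].

[Mercury/15]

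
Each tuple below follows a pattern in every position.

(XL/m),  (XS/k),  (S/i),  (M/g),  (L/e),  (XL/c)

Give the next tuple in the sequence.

(XS/a)

Size — repeats XL → XS → S → M → L: XL, XS, S, M, L, XL → XS.
Letter: m, k, i, g, e, c → a (letters move back 2 places in the alphabet).
Putting it together: (XS/a).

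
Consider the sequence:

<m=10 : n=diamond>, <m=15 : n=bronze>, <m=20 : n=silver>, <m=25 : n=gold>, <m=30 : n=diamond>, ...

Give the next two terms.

M — +5 each step: 10, 15, 20, 25, 30 → 35 → 40.
For the n, repeats diamond → bronze → silver → gold: diamond, bronze, silver, gold, diamond → bronze → silver.
So the next two terms are <m=35 : n=bronze> and <m=40 : n=silver>.

<m=35 : n=bronze>, <m=40 : n=silver>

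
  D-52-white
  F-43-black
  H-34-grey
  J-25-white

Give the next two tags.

L-16-black, N-7-grey

For the letter, letters move forward 2 places in the alphabet: D, F, H, J → L → N.
Second component: −9 each step; 52, 43, 34, 25 → 16 → 7.
Shade: repeats white → black → grey, so white, black, grey, white → black → grey.
Putting the parts together: L-16-black and then N-7-grey.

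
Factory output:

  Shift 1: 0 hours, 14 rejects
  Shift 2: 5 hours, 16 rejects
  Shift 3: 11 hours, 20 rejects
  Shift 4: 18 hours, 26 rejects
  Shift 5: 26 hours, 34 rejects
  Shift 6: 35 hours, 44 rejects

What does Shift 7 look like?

For the hours, differences are 5, 6, 7, … (increasing by 1 each time): 0, 5, 11, 18, 26, 35 → 45.
Rejects goes 14, 16, 20, 26, 34, 44 → 56 (differences are 2, 4, 6, … (increasing by 2 each time)).
So the next line is 45 hours, 56 rejects.

45 hours, 56 rejects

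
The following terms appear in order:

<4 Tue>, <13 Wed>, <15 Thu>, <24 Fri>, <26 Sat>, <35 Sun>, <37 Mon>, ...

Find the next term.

First component: alternating steps +9, +2, +9, +2, …, so 4, 13, 15, 24, 26, 35, 37 → 46.
Day — runs through the weekdays Mon→Sun: Tue, Wed, Thu, Fri, Sat, Sun, Mon → Tue.
Putting it together: <46 Tue>.

<46 Tue>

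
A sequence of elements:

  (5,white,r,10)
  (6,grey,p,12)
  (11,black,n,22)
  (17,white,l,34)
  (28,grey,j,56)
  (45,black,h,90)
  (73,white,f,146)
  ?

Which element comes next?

First entry: each term is the sum of the two before it, so 5, 6, 11, 17, 28, 45, 73 → 118.
For the shade, repeats white → grey → black: white, grey, black, white, grey, black, white → grey.
Letter: r, p, n, l, j, h, f → d (letters move back 2 places in the alphabet).
Fourth entry: always 2 × the first entry; 10, 12, 22, 34, 56, 90, 146 → 236.
Putting it together: (118,grey,d,236).

(118,grey,d,236)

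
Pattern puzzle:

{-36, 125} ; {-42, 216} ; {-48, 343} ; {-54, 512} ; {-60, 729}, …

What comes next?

{-66, 1000}

First part: −6 each step, so -36, -42, -48, -54, -60 → -66.
For the second part, perfect cubes: 5³, 6³, 7³, …: 125, 216, 343, 512, 729 → 1000.
Putting it together: {-66, 1000}.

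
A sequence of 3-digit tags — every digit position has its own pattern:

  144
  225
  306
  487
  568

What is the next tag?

649

First digit goes 1, 2, 3, 4, 5 → 6 (+1 each step, mod 10).
Second digit: −2 each step, mod 10, so 4, 2, 0, 8, 6 → 4.
Third digit: +1 each step, mod 10, so 4, 5, 6, 7, 8 → 9.
Combining the parts gives 649.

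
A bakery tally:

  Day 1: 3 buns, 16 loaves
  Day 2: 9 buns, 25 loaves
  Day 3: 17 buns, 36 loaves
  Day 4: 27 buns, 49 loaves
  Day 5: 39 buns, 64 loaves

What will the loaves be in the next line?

81

Buns: differences are 6, 8, 10, … (increasing by 2 each time); 3, 9, 17, 27, 39 → 53.
Loaves: perfect squares: 4², 5², 6², …, so 16, 25, 36, 49, 64 → 81.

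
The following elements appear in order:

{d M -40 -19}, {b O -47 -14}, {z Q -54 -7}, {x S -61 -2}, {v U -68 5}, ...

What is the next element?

{t W -75 10}

First letter goes d, b, z, x, v → t (letters move back 2 places in the alphabet, wrapping A→Z).
Second letter — letters move forward 2 places in the alphabet: M, O, Q, S, U → W.
Third entry: -40, -47, -54, -61, -68 → -75 (−7 each step).
For the fourth entry, alternating steps +5, +7, +5, +7, …: -19, -14, -7, -2, 5 → 10.
Putting it together: {t W -75 10}.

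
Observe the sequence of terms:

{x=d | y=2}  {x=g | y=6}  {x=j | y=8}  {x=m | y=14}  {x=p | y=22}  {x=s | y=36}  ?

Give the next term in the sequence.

X: letters move forward 3 places in the alphabet; d, g, j, m, p, s → v.
Y: each term is the sum of the two before it; 2, 6, 8, 14, 22, 36 → 58.
Putting it together: {x=v | y=58}.

{x=v | y=58}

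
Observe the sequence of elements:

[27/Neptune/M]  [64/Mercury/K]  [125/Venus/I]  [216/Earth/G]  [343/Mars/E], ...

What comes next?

First entry — perfect cubes: 3³, 4³, 5³, …: 27, 64, 125, 216, 343 → 512.
Planet — runs through the planets Mercury→Neptune: Neptune, Mercury, Venus, Earth, Mars → Jupiter.
Letter: M, K, I, G, E → C (letters move back 2 places in the alphabet).
Putting it together: [512/Jupiter/C].

[512/Jupiter/C]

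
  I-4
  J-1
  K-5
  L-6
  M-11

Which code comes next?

For the letter, letters move forward 1 place in the alphabet: I, J, K, L, M → N.
Second component: each term is the sum of the two before it, so 4, 1, 5, 6, 11 → 17.
So the next code is N-17.

N-17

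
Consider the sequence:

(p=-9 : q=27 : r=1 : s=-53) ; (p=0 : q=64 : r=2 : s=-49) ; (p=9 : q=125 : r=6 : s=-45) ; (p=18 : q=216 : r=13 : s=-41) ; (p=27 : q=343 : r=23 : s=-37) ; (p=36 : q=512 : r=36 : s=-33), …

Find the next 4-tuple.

P: -9, 0, 9, 18, 27, 36 → 45 (+9 each step).
For the q, perfect cubes: 3³, 4³, 5³, …: 27, 64, 125, 216, 343, 512 → 729.
R: 1, 2, 6, 13, 23, 36 → 52 (differences are 1, 4, 7, … (increasing by 3 each time)).
S: -53, -49, -45, -41, -37, -33 → -29 (+4 each step).
Putting it together: (p=45 : q=729 : r=52 : s=-29).

(p=45 : q=729 : r=52 : s=-29)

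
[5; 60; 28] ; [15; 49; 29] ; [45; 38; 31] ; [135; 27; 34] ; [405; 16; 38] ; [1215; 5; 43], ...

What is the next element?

First part: ×3 each step; 5, 15, 45, 135, 405, 1215 → 3645.
Second part: −11 each step; 60, 49, 38, 27, 16, 5 → -6.
For the third part, differences are 1, 2, 3, … (increasing by 1 each time): 28, 29, 31, 34, 38, 43 → 49.
So the next element is [3645; -6; 49].

[3645; -6; 49]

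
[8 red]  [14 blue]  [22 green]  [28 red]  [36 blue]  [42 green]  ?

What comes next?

First component: alternating steps +6, +8, +6, +8, …; 8, 14, 22, 28, 36, 42 → 50.
Colour goes red, blue, green, red, blue, green → red (repeats red → blue → green).
So the next pair is [50 red].

[50 red]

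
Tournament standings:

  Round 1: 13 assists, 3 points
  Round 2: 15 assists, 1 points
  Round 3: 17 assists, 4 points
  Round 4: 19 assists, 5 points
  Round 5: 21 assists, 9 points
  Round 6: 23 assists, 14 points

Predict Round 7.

25 assists, 23 points

Assists: +2 each step, so 13, 15, 17, 19, 21, 23 → 25.
Points — each term is the sum of the two before it: 3, 1, 4, 5, 9, 14 → 23.
Putting it together: 25 assists, 23 points.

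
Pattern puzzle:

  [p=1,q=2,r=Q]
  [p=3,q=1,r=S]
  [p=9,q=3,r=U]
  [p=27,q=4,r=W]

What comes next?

[p=81,q=7,r=Y]

P: ×3 each step, so 1, 3, 9, 27 → 81.
Q goes 2, 1, 3, 4 → 7 (each term is the sum of the two before it).
R — letters move forward 2 places in the alphabet: Q, S, U, W → Y.
Combining the parts gives [p=81,q=7,r=Y].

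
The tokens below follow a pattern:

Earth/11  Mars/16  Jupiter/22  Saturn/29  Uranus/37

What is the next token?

Planet goes Earth, Mars, Jupiter, Saturn, Uranus → Neptune (runs through the planets Mercury→Neptune).
Second component: differences are 5, 6, 7, … (increasing by 1 each time), so 11, 16, 22, 29, 37 → 46.
Combining the parts gives Neptune/46.

Neptune/46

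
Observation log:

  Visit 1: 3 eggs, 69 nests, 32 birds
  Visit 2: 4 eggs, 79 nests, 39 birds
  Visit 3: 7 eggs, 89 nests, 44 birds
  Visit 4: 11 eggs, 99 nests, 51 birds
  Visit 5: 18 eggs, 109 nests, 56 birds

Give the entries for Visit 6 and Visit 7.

Eggs goes 3, 4, 7, 11, 18 → 29 → 47 (each term is the sum of the two before it).
Nests goes 69, 79, 89, 99, 109 → 119 → 129 (+10 each step).
Birds — alternating steps +7, +5, +7, +5, …: 32, 39, 44, 51, 56 → 63 → 68.
Putting the parts together: 29 eggs, 119 nests, 63 birds and then 47 eggs, 129 nests, 68 birds.

29 eggs, 119 nests, 63 birds; 47 eggs, 129 nests, 68 birds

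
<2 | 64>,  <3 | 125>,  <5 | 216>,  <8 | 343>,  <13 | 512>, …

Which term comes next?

First value: each term is the sum of the two before it; 2, 3, 5, 8, 13 → 21.
Second value — perfect cubes: 4³, 5³, 6³, …: 64, 125, 216, 343, 512 → 729.
Putting it together: <21 | 729>.

<21 | 729>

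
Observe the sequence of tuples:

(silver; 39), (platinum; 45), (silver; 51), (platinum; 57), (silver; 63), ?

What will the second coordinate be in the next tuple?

Second coordinate — +6 each step: 39, 45, 51, 57, 63 → 69.

69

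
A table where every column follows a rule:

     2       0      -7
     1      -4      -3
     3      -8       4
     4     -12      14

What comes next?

7  -16  27

First component: each term is the sum of the two before it; 2, 1, 3, 4 → 7.
Second component goes 0, -4, -8, -12 → -16 (−4 each step).
Third component: differences are 4, 7, 10, … (increasing by 3 each time), so -7, -3, 4, 14 → 27.
Putting it together: 7  -16  27.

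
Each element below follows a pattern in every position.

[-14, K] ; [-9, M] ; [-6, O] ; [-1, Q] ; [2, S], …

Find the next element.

[7, U]

First entry: -14, -9, -6, -1, 2 → 7 (alternating steps +5, +3, +5, +3, …).
Letter: K, M, O, Q, S → U (letters move forward 2 places in the alphabet).
Putting it together: [7, U].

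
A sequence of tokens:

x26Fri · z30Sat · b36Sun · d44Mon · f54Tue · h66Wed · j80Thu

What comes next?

Letter — letters move forward 2 places in the alphabet, wrapping Z→A: x, z, b, d, f, h, j → l.
Second component: 26, 30, 36, 44, 54, 66, 80 → 96 (differences are 4, 6, 8, … (increasing by 2 each time)).
For the day, runs through the weekdays Mon→Sun: Fri, Sat, Sun, Mon, Tue, Wed, Thu → Fri.
Combining the parts gives l96Fri.

l96Fri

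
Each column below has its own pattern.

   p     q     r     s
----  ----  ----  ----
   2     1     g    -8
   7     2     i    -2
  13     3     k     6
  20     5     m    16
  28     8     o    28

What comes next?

37  13  q  42

For the column p, differences are 5, 6, 7, … (increasing by 1 each time): 2, 7, 13, 20, 28 → 37.
Column q — each term is the sum of the two before it: 1, 2, 3, 5, 8 → 13.
Column r — letters move forward 2 places in the alphabet: g, i, k, m, o → q.
Column s: -8, -2, 6, 16, 28 → 42 (differences are 6, 8, 10, … (increasing by 2 each time)).
Putting it together: 37  13  q  42.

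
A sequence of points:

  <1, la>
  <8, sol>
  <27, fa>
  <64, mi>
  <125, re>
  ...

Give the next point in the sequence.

First entry: perfect cubes: 1³, 2³, 3³, …; 1, 8, 27, 64, 125 → 216.
Note: la, sol, fa, mi, re → do (runs backward through the solfège scale do→ti).
Putting it together: <216, do>.

<216, do>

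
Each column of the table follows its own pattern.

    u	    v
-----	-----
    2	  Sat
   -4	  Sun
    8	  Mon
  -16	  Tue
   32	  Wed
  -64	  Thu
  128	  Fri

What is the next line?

-256  Sat

Column u: ×(-2) each step, so 2, -4, 8, -16, 32, -64, 128 → -256.
Column v: runs through the weekdays Mon→Sun, so Sat, Sun, Mon, Tue, Wed, Thu, Fri → Sat.
So the next line is -256  Sat.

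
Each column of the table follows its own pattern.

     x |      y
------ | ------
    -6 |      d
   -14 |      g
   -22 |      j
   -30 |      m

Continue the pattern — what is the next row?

-38  p

Column x: −8 each step; -6, -14, -22, -30 → -38.
Column y: letters move forward 3 places in the alphabet, so d, g, j, m → p.
Putting it together: -38  p.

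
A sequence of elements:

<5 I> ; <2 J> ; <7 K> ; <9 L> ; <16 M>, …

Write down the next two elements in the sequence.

First coordinate goes 5, 2, 7, 9, 16 → 25 → 41 (each term is the sum of the two before it).
Letter — letters move forward 1 place in the alphabet: I, J, K, L, M → N → O.
So the next two elements are <25 N> and <41 O>.

<25 N>, <41 O>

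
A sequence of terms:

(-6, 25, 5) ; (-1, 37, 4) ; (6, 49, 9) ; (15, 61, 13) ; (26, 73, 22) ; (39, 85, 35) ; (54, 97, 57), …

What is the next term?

First part: -6, -1, 6, 15, 26, 39, 54 → 71 (differences are 5, 7, 9, … (increasing by 2 each time)).
Second part — +12 each step: 25, 37, 49, 61, 73, 85, 97 → 109.
Third part — each term is the sum of the two before it: 5, 4, 9, 13, 22, 35, 57 → 92.
Putting it together: (71, 109, 92).

(71, 109, 92)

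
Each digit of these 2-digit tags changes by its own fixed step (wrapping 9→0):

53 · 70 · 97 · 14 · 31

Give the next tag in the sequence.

58

First digit goes 5, 7, 9, 1, 3 → 5 (+2 each step, mod 10).
Second digit: −3 each step, mod 10, so 3, 0, 7, 4, 1 → 8.
Putting it together: 58.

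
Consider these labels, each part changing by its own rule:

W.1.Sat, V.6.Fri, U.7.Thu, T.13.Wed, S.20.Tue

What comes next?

Letter goes W, V, U, T, S → R (letters move back 1 place in the alphabet).
For the second component, each term is the sum of the two before it: 1, 6, 7, 13, 20 → 33.
Day: runs backward through the weekdays Mon→Sun; Sat, Fri, Thu, Wed, Tue → Mon.
Putting it together: R.33.Mon.

R.33.Mon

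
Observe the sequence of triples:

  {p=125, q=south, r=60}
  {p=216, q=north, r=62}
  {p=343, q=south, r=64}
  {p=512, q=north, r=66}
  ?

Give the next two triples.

For the p, perfect cubes: 5³, 6³, 7³, …: 125, 216, 343, 512 → 729 → 1000.
Q: alternates south ↔ north; south, north, south, north → south → north.
R: +2 each step, so 60, 62, 64, 66 → 68 → 70.
So the next two triples are {p=729, q=south, r=68} and {p=1000, q=north, r=70}.

{p=729, q=south, r=68}, {p=1000, q=north, r=70}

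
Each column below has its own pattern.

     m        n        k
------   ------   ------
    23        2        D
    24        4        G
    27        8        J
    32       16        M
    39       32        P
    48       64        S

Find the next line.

Column m: differences are 1, 3, 5, … (increasing by 2 each time), so 23, 24, 27, 32, 39, 48 → 59.
For the column n, ×2 each step: 2, 4, 8, 16, 32, 64 → 128.
Column k — letters move forward 3 places in the alphabet: D, G, J, M, P, S → V.
Combining the parts gives 59  128  V.

59  128  V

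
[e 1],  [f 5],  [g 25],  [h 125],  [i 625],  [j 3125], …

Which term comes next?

Letter: e, f, g, h, i, j → k (letters move forward 1 place in the alphabet).
Second part: ×5 each step, so 1, 5, 25, 125, 625, 3125 → 15625.
Combining the parts gives [k 15625].

[k 15625]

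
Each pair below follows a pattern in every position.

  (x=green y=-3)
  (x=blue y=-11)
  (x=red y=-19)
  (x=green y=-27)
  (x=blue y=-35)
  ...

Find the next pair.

(x=red y=-43)

X: green, blue, red, green, blue → red (repeats green → blue → red).
Y — −8 each step: -3, -11, -19, -27, -35 → -43.
So the next pair is (x=red y=-43).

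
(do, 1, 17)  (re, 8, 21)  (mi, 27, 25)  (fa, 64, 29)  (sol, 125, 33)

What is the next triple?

Note goes do, re, mi, fa, sol → la (runs through the solfège scale do→ti).
Second part: perfect cubes: 1³, 2³, 3³, …; 1, 8, 27, 64, 125 → 216.
Third part: 17, 21, 25, 29, 33 → 37 (+4 each step).
Putting it together: (la, 216, 37).

(la, 216, 37)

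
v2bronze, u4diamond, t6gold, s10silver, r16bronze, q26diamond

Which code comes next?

Letter: letters move back 1 place in the alphabet; v, u, t, s, r, q → p.
For the second component, each term is the sum of the two before it: 2, 4, 6, 10, 16, 26 → 42.
Rank: repeats bronze → diamond → gold → silver; bronze, diamond, gold, silver, bronze, diamond → gold.
Combining the parts gives p42gold.

p42gold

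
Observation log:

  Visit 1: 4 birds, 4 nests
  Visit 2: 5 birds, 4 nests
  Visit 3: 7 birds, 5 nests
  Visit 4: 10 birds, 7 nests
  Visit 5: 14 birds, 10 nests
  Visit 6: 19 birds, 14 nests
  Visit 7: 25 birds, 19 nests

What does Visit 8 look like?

Birds — differences are 1, 2, 3, … (increasing by 1 each time): 4, 5, 7, 10, 14, 19, 25 → 32.
Nests — always the previous value of the birds: 4, 4, 5, 7, 10, 14, 19 → 25.
Combining the parts gives 32 birds, 25 nests.

32 birds, 25 nests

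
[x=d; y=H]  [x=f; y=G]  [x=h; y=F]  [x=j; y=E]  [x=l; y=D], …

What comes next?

For the x, letters move forward 2 places in the alphabet: d, f, h, j, l → n.
Y — letters move back 1 place in the alphabet: H, G, F, E, D → C.
Putting it together: [x=n; y=C].

[x=n; y=C]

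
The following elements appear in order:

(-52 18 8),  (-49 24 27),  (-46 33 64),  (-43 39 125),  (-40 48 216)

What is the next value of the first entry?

-37

First entry: +3 each step, so -52, -49, -46, -43, -40 → -37.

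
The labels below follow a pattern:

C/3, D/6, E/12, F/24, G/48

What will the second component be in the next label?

Second component: 3, 6, 12, 24, 48 → 96 (×2 each step).

96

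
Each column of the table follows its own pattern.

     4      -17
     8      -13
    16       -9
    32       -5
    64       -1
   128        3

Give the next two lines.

First component: ×2 each step, so 4, 8, 16, 32, 64, 128 → 256 → 512.
For the second component, +4 each step: -17, -13, -9, -5, -1, 3 → 7 → 11.
So the next two lines are 256  7 and 512  11.

256  7; 512  11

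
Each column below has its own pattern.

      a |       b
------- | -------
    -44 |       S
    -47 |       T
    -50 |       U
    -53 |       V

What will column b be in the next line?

Column b goes S, T, U, V → W (letters move forward 1 place in the alphabet).

W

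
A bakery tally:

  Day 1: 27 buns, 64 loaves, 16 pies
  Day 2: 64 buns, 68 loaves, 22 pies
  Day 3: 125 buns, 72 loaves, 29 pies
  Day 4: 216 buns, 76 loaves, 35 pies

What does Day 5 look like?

343 buns, 80 loaves, 42 pies

Buns: perfect cubes: 3³, 4³, 5³, …, so 27, 64, 125, 216 → 343.
Loaves: 64, 68, 72, 76 → 80 (+4 each step).
Pies: alternating steps +6, +7, +6, +7, …; 16, 22, 29, 35 → 42.
Combining the parts gives 343 buns, 80 loaves, 42 pies.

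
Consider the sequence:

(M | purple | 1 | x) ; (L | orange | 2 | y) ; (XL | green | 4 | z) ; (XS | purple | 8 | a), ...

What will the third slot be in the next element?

16

Size: runs through clothing sizes XS→XL; M, L, XL, XS → S.
Colour — repeats purple → orange → green: purple, orange, green, purple → orange.
Third slot: 1, 2, 4, 8 → 16 (×2 each step).
Letter: letters move forward 1 place in the alphabet, wrapping Z→A; x, y, z, a → b.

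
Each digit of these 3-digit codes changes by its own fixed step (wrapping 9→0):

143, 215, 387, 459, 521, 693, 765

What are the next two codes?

First digit goes 1, 2, 3, 4, 5, 6, 7 → 8 → 9 (+1 each step, mod 10).
For the second digit, −3 each step, mod 10: 4, 1, 8, 5, 2, 9, 6 → 3 → 0.
For the third digit, +2 each step, mod 10: 3, 5, 7, 9, 1, 3, 5 → 7 → 9.
So the next two codes are 837 and 909.

837 then 909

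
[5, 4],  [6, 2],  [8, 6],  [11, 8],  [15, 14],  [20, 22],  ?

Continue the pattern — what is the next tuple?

First slot: 5, 6, 8, 11, 15, 20 → 26 (differences are 1, 2, 3, … (increasing by 1 each time)).
Second slot: 4, 2, 6, 8, 14, 22 → 36 (each term is the sum of the two before it).
Combining the parts gives [26, 36].

[26, 36]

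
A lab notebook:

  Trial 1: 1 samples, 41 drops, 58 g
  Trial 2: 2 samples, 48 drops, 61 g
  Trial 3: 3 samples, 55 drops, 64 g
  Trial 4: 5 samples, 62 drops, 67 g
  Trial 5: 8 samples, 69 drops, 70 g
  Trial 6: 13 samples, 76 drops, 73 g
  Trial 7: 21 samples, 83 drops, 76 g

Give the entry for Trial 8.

34 samples, 90 drops, 79 g

Samples goes 1, 2, 3, 5, 8, 13, 21 → 34 (each term is the sum of the two before it).
Drops: +7 each step, so 41, 48, 55, 62, 69, 76, 83 → 90.
G: +3 each step, so 58, 61, 64, 67, 70, 73, 76 → 79.
Combining the parts gives 34 samples, 90 drops, 79 g.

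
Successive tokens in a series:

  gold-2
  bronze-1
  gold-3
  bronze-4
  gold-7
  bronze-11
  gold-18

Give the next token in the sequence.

Rank — alternates gold ↔ bronze: gold, bronze, gold, bronze, gold, bronze, gold → bronze.
Second component — each term is the sum of the two before it: 2, 1, 3, 4, 7, 11, 18 → 29.
Combining the parts gives bronze-29.

bronze-29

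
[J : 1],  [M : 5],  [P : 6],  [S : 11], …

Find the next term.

[V : 17]

Letter: J, M, P, S → V (letters move forward 3 places in the alphabet).
Second slot goes 1, 5, 6, 11 → 17 (each term is the sum of the two before it).
Putting it together: [V : 17].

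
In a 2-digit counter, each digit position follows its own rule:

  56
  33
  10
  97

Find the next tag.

First digit: −2 each step, mod 10, so 5, 3, 1, 9 → 7.
Second digit: −3 each step, mod 10; 6, 3, 0, 7 → 4.
So the next tag is 74.

74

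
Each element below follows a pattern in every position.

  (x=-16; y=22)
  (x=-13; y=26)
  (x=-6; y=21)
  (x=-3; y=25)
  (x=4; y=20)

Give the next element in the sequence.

X: alternating steps +3, +7, +3, +7, …; -16, -13, -6, -3, 4 → 7.
Y: alternating steps +4, −5, +4, −5, …; 22, 26, 21, 25, 20 → 24.
So the next element is (x=7; y=24).

(x=7; y=24)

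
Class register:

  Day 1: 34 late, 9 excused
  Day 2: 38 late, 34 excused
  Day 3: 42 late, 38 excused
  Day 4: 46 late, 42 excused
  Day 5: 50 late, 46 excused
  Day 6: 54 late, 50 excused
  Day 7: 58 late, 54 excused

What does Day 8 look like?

62 late, 58 excused

Late — +4 each step: 34, 38, 42, 46, 50, 54, 58 → 62.
Excused: always the previous value of the late, so 9, 34, 38, 42, 46, 50, 54 → 58.
Putting it together: 62 late, 58 excused.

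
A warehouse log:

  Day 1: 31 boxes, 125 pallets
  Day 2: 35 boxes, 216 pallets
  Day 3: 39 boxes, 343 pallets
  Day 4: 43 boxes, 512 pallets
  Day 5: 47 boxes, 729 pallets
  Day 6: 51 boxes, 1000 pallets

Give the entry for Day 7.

55 boxes, 1331 pallets

For the boxes, +4 each step: 31, 35, 39, 43, 47, 51 → 55.
Pallets — perfect cubes: 5³, 6³, 7³, …: 125, 216, 343, 512, 729, 1000 → 1331.
So the next row is 55 boxes, 1331 pallets.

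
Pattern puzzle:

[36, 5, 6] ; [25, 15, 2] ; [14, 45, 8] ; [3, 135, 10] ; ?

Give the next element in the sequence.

[-8, 405, 18]

First part: −11 each step, so 36, 25, 14, 3 → -8.
Second part: ×3 each step, so 5, 15, 45, 135 → 405.
For the third part, each term is the sum of the two before it: 6, 2, 8, 10 → 18.
Combining the parts gives [-8, 405, 18].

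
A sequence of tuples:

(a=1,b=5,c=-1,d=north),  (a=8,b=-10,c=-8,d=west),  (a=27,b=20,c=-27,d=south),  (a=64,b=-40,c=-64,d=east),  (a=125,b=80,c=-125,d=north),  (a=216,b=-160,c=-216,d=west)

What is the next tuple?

(a=343,b=320,c=-343,d=south)

A: perfect cubes: 1³, 2³, 3³, …; 1, 8, 27, 64, 125, 216 → 343.
B: ×(-2) each step; 5, -10, 20, -40, 80, -160 → 320.
C goes -1, -8, -27, -64, -125, -216 → -343 (always the negative of the a).
D: repeats north → west → south → east; north, west, south, east, north, west → south.
So the next tuple is (a=343,b=320,c=-343,d=south).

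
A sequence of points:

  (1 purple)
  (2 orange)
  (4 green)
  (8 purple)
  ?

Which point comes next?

(16 orange)

First coordinate: ×2 each step, so 1, 2, 4, 8 → 16.
Colour: purple, orange, green, purple → orange (repeats purple → orange → green).
Putting it together: (16 orange).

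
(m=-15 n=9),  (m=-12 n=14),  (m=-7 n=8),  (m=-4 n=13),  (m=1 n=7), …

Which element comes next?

(m=4 n=12)

For the m, alternating steps +3, +5, +3, +5, …: -15, -12, -7, -4, 1 → 4.
N goes 9, 14, 8, 13, 7 → 12 (alternating steps +5, −6, +5, −6, …).
So the next element is (m=4 n=12).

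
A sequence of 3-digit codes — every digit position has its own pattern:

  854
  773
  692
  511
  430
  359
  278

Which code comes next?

First digit: −1 each step, mod 10; 8, 7, 6, 5, 4, 3, 2 → 1.
For the second digit, +2 each step, mod 10: 5, 7, 9, 1, 3, 5, 7 → 9.
Third digit goes 4, 3, 2, 1, 0, 9, 8 → 7 (−1 each step, mod 10).
Putting it together: 197.

197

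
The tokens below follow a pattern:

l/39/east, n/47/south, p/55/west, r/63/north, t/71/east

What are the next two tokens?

Letter: letters move forward 2 places in the alphabet; l, n, p, r, t → v → x.
Second component — +8 each step: 39, 47, 55, 63, 71 → 79 → 87.
Direction: east, south, west, north, east → south → west (repeats east → south → west → north).
So the next two tokens are v/79/south and x/87/west.

v/79/south then x/87/west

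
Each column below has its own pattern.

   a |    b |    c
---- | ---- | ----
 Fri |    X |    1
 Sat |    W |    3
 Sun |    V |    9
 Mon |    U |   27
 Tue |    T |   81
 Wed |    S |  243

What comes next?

Column a: runs through the weekdays Mon→Sun; Fri, Sat, Sun, Mon, Tue, Wed → Thu.
Column b: letters move back 1 place in the alphabet, so X, W, V, U, T, S → R.
Column c: ×3 each step; 1, 3, 9, 27, 81, 243 → 729.
Combining the parts gives Thu  R  729.

Thu  R  729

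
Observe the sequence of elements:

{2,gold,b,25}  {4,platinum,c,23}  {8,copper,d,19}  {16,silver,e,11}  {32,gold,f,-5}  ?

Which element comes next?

{64,platinum,g,-37}

First entry: ×2 each step; 2, 4, 8, 16, 32 → 64.
Metal: gold, platinum, copper, silver, gold → platinum (repeats gold → platinum → copper → silver).
For the letter, letters move forward 1 place in the alphabet: b, c, d, e, f → g.
Fourth entry goes 25, 23, 19, 11, -5 → -37 (together with the first entry always sums to 27).
So the next element is {64,platinum,g,-37}.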